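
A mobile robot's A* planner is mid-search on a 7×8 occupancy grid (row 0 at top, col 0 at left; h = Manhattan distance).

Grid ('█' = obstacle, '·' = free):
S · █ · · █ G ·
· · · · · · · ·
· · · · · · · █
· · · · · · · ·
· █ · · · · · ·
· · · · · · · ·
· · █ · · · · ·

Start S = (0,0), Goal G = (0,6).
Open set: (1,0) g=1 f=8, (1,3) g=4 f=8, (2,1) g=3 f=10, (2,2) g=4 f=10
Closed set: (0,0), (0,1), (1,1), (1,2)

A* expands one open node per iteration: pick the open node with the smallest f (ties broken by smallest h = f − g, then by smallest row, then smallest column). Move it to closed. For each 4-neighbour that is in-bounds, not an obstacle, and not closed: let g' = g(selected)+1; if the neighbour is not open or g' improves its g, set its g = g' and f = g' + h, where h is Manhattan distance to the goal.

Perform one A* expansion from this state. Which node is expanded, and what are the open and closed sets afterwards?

step 1: expand (1,3) (f=8, h=4) → closed; open now [(0,3) g=5 f=8, (1,0) g=1 f=8, (1,4) g=5 f=8, (2,1) g=3 f=10, (2,2) g=4 f=10, (2,3) g=5 f=10]

expanded=(1,3); open=[(0,3) g=5 f=8, (1,0) g=1 f=8, (1,4) g=5 f=8, (2,1) g=3 f=10, (2,2) g=4 f=10, (2,3) g=5 f=10]; closed=[(0,0), (0,1), (1,1), (1,2), (1,3)]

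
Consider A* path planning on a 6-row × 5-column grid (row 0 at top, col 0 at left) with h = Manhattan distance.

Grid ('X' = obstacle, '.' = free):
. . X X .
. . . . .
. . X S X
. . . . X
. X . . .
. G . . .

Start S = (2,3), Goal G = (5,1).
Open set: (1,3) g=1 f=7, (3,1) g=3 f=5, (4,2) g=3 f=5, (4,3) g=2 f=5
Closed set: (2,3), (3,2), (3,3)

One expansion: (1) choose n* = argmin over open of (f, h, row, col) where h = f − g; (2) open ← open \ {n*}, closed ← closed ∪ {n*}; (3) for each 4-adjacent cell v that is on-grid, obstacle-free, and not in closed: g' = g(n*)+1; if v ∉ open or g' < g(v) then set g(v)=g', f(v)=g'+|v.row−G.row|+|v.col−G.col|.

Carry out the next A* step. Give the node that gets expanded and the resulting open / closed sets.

step 1: expand (3,1) (f=5, h=2) → closed; open now [(1,3) g=1 f=7, (2,1) g=4 f=7, (3,0) g=4 f=7, (4,2) g=3 f=5, (4,3) g=2 f=5]

expanded=(3,1); open=[(1,3) g=1 f=7, (2,1) g=4 f=7, (3,0) g=4 f=7, (4,2) g=3 f=5, (4,3) g=2 f=5]; closed=[(2,3), (3,1), (3,2), (3,3)]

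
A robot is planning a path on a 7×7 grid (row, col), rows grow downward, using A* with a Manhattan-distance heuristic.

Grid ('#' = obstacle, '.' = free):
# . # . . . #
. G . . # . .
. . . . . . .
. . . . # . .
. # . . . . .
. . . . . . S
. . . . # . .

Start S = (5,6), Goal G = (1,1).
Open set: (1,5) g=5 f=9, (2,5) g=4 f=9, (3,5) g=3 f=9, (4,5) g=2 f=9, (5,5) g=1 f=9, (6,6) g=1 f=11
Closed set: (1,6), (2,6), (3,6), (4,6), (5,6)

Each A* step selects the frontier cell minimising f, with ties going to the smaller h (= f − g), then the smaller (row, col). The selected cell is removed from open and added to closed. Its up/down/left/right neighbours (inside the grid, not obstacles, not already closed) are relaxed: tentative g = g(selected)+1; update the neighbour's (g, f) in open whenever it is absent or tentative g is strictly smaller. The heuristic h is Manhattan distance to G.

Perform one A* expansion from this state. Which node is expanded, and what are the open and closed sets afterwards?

step 1: expand (1,5) (f=9, h=4) → closed; open now [(0,5) g=6 f=11, (2,5) g=4 f=9, (3,5) g=3 f=9, (4,5) g=2 f=9, (5,5) g=1 f=9, (6,6) g=1 f=11]

expanded=(1,5); open=[(0,5) g=6 f=11, (2,5) g=4 f=9, (3,5) g=3 f=9, (4,5) g=2 f=9, (5,5) g=1 f=9, (6,6) g=1 f=11]; closed=[(1,5), (1,6), (2,6), (3,6), (4,6), (5,6)]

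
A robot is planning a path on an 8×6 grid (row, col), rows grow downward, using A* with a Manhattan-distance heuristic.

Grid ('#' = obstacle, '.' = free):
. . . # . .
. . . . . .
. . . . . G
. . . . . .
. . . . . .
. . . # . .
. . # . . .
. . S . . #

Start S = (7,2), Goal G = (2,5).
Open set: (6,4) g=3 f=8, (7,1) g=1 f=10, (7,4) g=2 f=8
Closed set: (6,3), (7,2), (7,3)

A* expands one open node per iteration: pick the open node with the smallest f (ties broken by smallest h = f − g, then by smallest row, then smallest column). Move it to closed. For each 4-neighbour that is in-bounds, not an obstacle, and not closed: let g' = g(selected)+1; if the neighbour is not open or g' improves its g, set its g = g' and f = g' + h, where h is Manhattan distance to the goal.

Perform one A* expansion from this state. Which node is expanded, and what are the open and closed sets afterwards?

expanded=(6,4); open=[(5,4) g=4 f=8, (6,5) g=4 f=8, (7,1) g=1 f=10, (7,4) g=2 f=8]; closed=[(6,3), (6,4), (7,2), (7,3)]

step 1: expand (6,4) (f=8, h=5) → closed; open now [(5,4) g=4 f=8, (6,5) g=4 f=8, (7,1) g=1 f=10, (7,4) g=2 f=8]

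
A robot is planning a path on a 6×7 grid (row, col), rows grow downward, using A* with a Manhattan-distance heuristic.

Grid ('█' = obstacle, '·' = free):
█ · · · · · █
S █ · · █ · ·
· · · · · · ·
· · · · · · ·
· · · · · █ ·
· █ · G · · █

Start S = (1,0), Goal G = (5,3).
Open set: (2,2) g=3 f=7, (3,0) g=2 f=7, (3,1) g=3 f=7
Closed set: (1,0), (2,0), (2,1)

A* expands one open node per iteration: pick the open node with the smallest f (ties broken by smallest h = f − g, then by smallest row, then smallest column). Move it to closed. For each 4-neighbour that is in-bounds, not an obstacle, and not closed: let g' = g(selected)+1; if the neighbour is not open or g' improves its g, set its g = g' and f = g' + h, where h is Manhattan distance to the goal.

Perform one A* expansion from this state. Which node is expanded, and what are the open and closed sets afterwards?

expanded=(2,2); open=[(1,2) g=4 f=9, (2,3) g=4 f=7, (3,0) g=2 f=7, (3,1) g=3 f=7, (3,2) g=4 f=7]; closed=[(1,0), (2,0), (2,1), (2,2)]

step 1: expand (2,2) (f=7, h=4) → closed; open now [(1,2) g=4 f=9, (2,3) g=4 f=7, (3,0) g=2 f=7, (3,1) g=3 f=7, (3,2) g=4 f=7]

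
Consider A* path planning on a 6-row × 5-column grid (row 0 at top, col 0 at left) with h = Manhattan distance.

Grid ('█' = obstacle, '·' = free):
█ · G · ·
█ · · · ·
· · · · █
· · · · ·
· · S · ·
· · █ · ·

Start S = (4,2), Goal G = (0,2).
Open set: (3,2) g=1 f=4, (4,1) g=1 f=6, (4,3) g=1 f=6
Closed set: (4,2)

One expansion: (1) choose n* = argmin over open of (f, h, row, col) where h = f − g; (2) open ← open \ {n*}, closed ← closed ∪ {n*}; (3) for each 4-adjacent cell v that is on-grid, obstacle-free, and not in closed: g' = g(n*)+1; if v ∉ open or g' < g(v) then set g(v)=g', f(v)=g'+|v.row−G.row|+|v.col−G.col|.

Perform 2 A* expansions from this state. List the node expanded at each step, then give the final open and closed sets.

step 1: expand (3,2) (f=4, h=3) → closed; open now [(2,2) g=2 f=4, (3,1) g=2 f=6, (3,3) g=2 f=6, (4,1) g=1 f=6, (4,3) g=1 f=6]
step 2: expand (2,2) (f=4, h=2) → closed; open now [(1,2) g=3 f=4, (2,1) g=3 f=6, (2,3) g=3 f=6, (3,1) g=2 f=6, (3,3) g=2 f=6, (4,1) g=1 f=6, (4,3) g=1 f=6]

order=[(3,2) → (2,2)]; open=[(1,2) g=3 f=4, (2,1) g=3 f=6, (2,3) g=3 f=6, (3,1) g=2 f=6, (3,3) g=2 f=6, (4,1) g=1 f=6, (4,3) g=1 f=6]; closed=[(2,2), (3,2), (4,2)]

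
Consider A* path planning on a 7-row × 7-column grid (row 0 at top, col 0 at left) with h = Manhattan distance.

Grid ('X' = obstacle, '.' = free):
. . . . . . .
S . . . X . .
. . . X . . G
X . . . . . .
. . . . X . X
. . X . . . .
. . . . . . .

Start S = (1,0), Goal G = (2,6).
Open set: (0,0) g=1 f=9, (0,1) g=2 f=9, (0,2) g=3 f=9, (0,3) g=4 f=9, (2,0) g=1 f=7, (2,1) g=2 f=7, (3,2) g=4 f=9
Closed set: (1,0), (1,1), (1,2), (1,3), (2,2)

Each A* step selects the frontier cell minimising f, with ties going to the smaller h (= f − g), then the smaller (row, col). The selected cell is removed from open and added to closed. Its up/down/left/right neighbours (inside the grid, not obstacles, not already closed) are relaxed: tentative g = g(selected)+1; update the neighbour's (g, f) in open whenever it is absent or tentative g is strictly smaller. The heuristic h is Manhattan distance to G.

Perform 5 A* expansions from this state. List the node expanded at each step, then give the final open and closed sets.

step 1: expand (2,1) (f=7, h=5) → closed; open now [(0,0) g=1 f=9, (0,1) g=2 f=9, (0,2) g=3 f=9, (0,3) g=4 f=9, (2,0) g=1 f=7, (3,1) g=3 f=9, (3,2) g=4 f=9]
step 2: expand (2,0) (f=7, h=6) → closed; open now [(0,0) g=1 f=9, (0,1) g=2 f=9, (0,2) g=3 f=9, (0,3) g=4 f=9, (3,1) g=3 f=9, (3,2) g=4 f=9]
step 3: expand (0,3) (f=9, h=5) → closed; open now [(0,0) g=1 f=9, (0,1) g=2 f=9, (0,2) g=3 f=9, (0,4) g=5 f=9, (3,1) g=3 f=9, (3,2) g=4 f=9]
step 4: expand (0,4) (f=9, h=4) → closed; open now [(0,0) g=1 f=9, (0,1) g=2 f=9, (0,2) g=3 f=9, (0,5) g=6 f=9, (3,1) g=3 f=9, (3,2) g=4 f=9]
step 5: expand (0,5) (f=9, h=3) → closed; open now [(0,0) g=1 f=9, (0,1) g=2 f=9, (0,2) g=3 f=9, (0,6) g=7 f=9, (1,5) g=7 f=9, (3,1) g=3 f=9, (3,2) g=4 f=9]

order=[(2,1) → (2,0) → (0,3) → (0,4) → (0,5)]; open=[(0,0) g=1 f=9, (0,1) g=2 f=9, (0,2) g=3 f=9, (0,6) g=7 f=9, (1,5) g=7 f=9, (3,1) g=3 f=9, (3,2) g=4 f=9]; closed=[(0,3), (0,4), (0,5), (1,0), (1,1), (1,2), (1,3), (2,0), (2,1), (2,2)]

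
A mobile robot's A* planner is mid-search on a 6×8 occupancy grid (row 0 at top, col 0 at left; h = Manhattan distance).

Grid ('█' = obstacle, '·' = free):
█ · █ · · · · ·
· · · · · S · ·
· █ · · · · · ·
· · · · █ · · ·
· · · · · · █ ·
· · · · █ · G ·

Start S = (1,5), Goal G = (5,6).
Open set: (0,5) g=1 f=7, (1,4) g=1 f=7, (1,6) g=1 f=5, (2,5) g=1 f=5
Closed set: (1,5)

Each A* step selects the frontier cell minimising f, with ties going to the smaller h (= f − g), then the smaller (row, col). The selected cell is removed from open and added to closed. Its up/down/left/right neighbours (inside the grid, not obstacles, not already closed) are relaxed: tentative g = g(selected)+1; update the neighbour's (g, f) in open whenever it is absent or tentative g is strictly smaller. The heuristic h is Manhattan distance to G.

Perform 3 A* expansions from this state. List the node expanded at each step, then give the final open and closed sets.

step 1: expand (1,6) (f=5, h=4) → closed; open now [(0,5) g=1 f=7, (0,6) g=2 f=7, (1,4) g=1 f=7, (1,7) g=2 f=7, (2,5) g=1 f=5, (2,6) g=2 f=5]
step 2: expand (2,6) (f=5, h=3) → closed; open now [(0,5) g=1 f=7, (0,6) g=2 f=7, (1,4) g=1 f=7, (1,7) g=2 f=7, (2,5) g=1 f=5, (2,7) g=3 f=7, (3,6) g=3 f=5]
step 3: expand (3,6) (f=5, h=2) → closed; open now [(0,5) g=1 f=7, (0,6) g=2 f=7, (1,4) g=1 f=7, (1,7) g=2 f=7, (2,5) g=1 f=5, (2,7) g=3 f=7, (3,5) g=4 f=7, (3,7) g=4 f=7]

order=[(1,6) → (2,6) → (3,6)]; open=[(0,5) g=1 f=7, (0,6) g=2 f=7, (1,4) g=1 f=7, (1,7) g=2 f=7, (2,5) g=1 f=5, (2,7) g=3 f=7, (3,5) g=4 f=7, (3,7) g=4 f=7]; closed=[(1,5), (1,6), (2,6), (3,6)]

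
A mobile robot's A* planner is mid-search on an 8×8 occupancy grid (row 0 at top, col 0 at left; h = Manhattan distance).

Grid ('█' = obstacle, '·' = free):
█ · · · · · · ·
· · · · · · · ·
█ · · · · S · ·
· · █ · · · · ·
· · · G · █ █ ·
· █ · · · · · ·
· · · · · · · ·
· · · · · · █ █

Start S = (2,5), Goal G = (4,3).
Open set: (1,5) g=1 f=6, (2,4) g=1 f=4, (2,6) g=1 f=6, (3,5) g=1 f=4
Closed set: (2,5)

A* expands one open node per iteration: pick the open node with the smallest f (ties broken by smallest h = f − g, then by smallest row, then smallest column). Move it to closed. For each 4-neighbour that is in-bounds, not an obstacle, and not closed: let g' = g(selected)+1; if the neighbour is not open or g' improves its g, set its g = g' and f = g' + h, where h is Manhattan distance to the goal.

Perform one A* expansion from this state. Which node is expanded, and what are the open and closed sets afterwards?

expanded=(2,4); open=[(1,4) g=2 f=6, (1,5) g=1 f=6, (2,3) g=2 f=4, (2,6) g=1 f=6, (3,4) g=2 f=4, (3,5) g=1 f=4]; closed=[(2,4), (2,5)]

step 1: expand (2,4) (f=4, h=3) → closed; open now [(1,4) g=2 f=6, (1,5) g=1 f=6, (2,3) g=2 f=4, (2,6) g=1 f=6, (3,4) g=2 f=4, (3,5) g=1 f=4]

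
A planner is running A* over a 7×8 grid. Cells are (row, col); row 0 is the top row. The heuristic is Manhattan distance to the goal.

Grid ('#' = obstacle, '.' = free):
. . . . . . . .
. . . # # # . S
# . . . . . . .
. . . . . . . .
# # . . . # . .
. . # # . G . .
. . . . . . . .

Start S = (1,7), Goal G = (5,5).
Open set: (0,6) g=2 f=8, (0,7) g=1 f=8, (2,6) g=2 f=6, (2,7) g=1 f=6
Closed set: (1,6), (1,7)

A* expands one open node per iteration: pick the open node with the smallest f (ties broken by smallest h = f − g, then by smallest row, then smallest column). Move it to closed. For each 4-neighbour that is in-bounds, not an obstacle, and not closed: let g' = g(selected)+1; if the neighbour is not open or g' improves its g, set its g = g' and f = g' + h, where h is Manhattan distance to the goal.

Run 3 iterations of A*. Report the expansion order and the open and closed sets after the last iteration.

order=[(2,6) → (2,5) → (3,5)]; open=[(0,6) g=2 f=8, (0,7) g=1 f=8, (2,4) g=4 f=8, (2,7) g=1 f=6, (3,4) g=5 f=8, (3,6) g=3 f=6]; closed=[(1,6), (1,7), (2,5), (2,6), (3,5)]

step 1: expand (2,6) (f=6, h=4) → closed; open now [(0,6) g=2 f=8, (0,7) g=1 f=8, (2,5) g=3 f=6, (2,7) g=1 f=6, (3,6) g=3 f=6]
step 2: expand (2,5) (f=6, h=3) → closed; open now [(0,6) g=2 f=8, (0,7) g=1 f=8, (2,4) g=4 f=8, (2,7) g=1 f=6, (3,5) g=4 f=6, (3,6) g=3 f=6]
step 3: expand (3,5) (f=6, h=2) → closed; open now [(0,6) g=2 f=8, (0,7) g=1 f=8, (2,4) g=4 f=8, (2,7) g=1 f=6, (3,4) g=5 f=8, (3,6) g=3 f=6]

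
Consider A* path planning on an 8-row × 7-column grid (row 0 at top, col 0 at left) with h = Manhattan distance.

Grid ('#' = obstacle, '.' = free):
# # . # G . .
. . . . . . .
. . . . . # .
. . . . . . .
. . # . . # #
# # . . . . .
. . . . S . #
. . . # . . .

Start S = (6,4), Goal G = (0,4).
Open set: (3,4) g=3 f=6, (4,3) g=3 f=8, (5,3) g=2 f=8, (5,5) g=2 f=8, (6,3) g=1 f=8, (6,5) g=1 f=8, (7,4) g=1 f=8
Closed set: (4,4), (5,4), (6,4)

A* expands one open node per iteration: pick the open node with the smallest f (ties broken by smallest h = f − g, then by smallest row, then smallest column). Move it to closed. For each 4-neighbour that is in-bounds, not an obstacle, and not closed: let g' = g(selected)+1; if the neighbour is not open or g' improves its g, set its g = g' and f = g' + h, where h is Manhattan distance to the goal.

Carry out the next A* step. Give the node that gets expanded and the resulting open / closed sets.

expanded=(3,4); open=[(2,4) g=4 f=6, (3,3) g=4 f=8, (3,5) g=4 f=8, (4,3) g=3 f=8, (5,3) g=2 f=8, (5,5) g=2 f=8, (6,3) g=1 f=8, (6,5) g=1 f=8, (7,4) g=1 f=8]; closed=[(3,4), (4,4), (5,4), (6,4)]

step 1: expand (3,4) (f=6, h=3) → closed; open now [(2,4) g=4 f=6, (3,3) g=4 f=8, (3,5) g=4 f=8, (4,3) g=3 f=8, (5,3) g=2 f=8, (5,5) g=2 f=8, (6,3) g=1 f=8, (6,5) g=1 f=8, (7,4) g=1 f=8]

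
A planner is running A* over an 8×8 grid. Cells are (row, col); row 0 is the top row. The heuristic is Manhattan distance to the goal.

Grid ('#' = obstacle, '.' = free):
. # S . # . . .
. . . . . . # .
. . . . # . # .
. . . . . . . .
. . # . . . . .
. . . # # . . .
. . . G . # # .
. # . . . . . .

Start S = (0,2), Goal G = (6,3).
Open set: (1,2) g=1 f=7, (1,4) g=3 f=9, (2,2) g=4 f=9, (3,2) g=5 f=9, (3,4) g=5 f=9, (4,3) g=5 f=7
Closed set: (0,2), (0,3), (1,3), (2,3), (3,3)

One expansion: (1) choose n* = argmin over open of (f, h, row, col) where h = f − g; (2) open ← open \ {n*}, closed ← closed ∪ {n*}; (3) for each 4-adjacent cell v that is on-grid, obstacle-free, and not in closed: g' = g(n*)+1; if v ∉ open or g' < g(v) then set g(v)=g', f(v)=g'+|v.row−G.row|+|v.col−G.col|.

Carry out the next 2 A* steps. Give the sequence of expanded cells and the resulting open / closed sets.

step 1: expand (4,3) (f=7, h=2) → closed; open now [(1,2) g=1 f=7, (1,4) g=3 f=9, (2,2) g=4 f=9, (3,2) g=5 f=9, (3,4) g=5 f=9, (4,4) g=6 f=9]
step 2: expand (1,2) (f=7, h=6) → closed; open now [(1,1) g=2 f=9, (1,4) g=3 f=9, (2,2) g=2 f=7, (3,2) g=5 f=9, (3,4) g=5 f=9, (4,4) g=6 f=9]

order=[(4,3) → (1,2)]; open=[(1,1) g=2 f=9, (1,4) g=3 f=9, (2,2) g=2 f=7, (3,2) g=5 f=9, (3,4) g=5 f=9, (4,4) g=6 f=9]; closed=[(0,2), (0,3), (1,2), (1,3), (2,3), (3,3), (4,3)]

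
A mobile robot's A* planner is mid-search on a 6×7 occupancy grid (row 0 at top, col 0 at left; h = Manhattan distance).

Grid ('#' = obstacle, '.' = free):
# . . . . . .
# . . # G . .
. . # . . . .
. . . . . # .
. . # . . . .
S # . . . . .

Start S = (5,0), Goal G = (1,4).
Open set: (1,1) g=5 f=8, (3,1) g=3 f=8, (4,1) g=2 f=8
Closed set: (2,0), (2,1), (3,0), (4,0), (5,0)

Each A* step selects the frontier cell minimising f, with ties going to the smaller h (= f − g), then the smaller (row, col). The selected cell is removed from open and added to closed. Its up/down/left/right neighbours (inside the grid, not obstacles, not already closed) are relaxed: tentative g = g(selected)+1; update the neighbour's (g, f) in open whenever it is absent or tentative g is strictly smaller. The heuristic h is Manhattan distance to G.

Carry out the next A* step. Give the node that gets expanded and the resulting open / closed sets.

step 1: expand (1,1) (f=8, h=3) → closed; open now [(0,1) g=6 f=10, (1,2) g=6 f=8, (3,1) g=3 f=8, (4,1) g=2 f=8]

expanded=(1,1); open=[(0,1) g=6 f=10, (1,2) g=6 f=8, (3,1) g=3 f=8, (4,1) g=2 f=8]; closed=[(1,1), (2,0), (2,1), (3,0), (4,0), (5,0)]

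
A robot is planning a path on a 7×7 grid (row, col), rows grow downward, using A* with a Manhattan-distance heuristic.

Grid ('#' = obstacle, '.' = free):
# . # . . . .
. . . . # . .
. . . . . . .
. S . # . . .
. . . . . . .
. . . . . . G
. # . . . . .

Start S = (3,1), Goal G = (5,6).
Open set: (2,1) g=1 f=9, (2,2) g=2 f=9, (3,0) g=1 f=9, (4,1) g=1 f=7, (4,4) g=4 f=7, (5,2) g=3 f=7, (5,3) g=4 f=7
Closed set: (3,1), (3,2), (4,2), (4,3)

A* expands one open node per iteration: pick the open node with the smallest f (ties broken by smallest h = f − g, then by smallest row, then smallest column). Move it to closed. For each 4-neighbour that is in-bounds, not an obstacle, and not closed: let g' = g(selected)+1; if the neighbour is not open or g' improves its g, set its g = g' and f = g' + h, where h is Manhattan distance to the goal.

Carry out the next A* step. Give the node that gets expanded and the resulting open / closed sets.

expanded=(4,4); open=[(2,1) g=1 f=9, (2,2) g=2 f=9, (3,0) g=1 f=9, (3,4) g=5 f=9, (4,1) g=1 f=7, (4,5) g=5 f=7, (5,2) g=3 f=7, (5,3) g=4 f=7, (5,4) g=5 f=7]; closed=[(3,1), (3,2), (4,2), (4,3), (4,4)]

step 1: expand (4,4) (f=7, h=3) → closed; open now [(2,1) g=1 f=9, (2,2) g=2 f=9, (3,0) g=1 f=9, (3,4) g=5 f=9, (4,1) g=1 f=7, (4,5) g=5 f=7, (5,2) g=3 f=7, (5,3) g=4 f=7, (5,4) g=5 f=7]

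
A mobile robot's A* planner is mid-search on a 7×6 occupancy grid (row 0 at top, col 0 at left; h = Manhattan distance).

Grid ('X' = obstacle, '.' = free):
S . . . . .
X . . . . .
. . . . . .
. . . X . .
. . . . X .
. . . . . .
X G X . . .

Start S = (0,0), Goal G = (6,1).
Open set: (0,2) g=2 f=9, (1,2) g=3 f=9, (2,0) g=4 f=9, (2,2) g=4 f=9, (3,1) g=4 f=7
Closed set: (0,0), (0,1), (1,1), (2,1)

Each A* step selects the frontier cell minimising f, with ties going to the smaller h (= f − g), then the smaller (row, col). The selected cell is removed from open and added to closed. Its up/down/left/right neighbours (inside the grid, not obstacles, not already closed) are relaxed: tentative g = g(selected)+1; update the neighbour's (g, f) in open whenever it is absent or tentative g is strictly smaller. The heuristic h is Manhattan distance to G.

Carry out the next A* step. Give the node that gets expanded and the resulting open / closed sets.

step 1: expand (3,1) (f=7, h=3) → closed; open now [(0,2) g=2 f=9, (1,2) g=3 f=9, (2,0) g=4 f=9, (2,2) g=4 f=9, (3,0) g=5 f=9, (3,2) g=5 f=9, (4,1) g=5 f=7]

expanded=(3,1); open=[(0,2) g=2 f=9, (1,2) g=3 f=9, (2,0) g=4 f=9, (2,2) g=4 f=9, (3,0) g=5 f=9, (3,2) g=5 f=9, (4,1) g=5 f=7]; closed=[(0,0), (0,1), (1,1), (2,1), (3,1)]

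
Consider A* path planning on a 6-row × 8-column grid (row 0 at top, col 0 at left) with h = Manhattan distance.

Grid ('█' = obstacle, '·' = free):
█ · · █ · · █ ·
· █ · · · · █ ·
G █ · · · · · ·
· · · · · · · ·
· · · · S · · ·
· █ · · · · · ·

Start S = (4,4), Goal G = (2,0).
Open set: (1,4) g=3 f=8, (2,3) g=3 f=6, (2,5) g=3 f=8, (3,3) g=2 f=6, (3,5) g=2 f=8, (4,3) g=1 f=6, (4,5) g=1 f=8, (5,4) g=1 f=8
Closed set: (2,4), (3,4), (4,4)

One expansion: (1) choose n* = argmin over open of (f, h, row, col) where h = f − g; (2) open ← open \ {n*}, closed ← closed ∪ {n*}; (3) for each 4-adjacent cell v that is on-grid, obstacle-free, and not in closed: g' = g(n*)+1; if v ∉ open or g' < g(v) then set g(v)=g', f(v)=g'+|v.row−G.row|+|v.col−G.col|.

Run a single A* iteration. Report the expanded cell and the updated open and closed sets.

step 1: expand (2,3) (f=6, h=3) → closed; open now [(1,3) g=4 f=8, (1,4) g=3 f=8, (2,2) g=4 f=6, (2,5) g=3 f=8, (3,3) g=2 f=6, (3,5) g=2 f=8, (4,3) g=1 f=6, (4,5) g=1 f=8, (5,4) g=1 f=8]

expanded=(2,3); open=[(1,3) g=4 f=8, (1,4) g=3 f=8, (2,2) g=4 f=6, (2,5) g=3 f=8, (3,3) g=2 f=6, (3,5) g=2 f=8, (4,3) g=1 f=6, (4,5) g=1 f=8, (5,4) g=1 f=8]; closed=[(2,3), (2,4), (3,4), (4,4)]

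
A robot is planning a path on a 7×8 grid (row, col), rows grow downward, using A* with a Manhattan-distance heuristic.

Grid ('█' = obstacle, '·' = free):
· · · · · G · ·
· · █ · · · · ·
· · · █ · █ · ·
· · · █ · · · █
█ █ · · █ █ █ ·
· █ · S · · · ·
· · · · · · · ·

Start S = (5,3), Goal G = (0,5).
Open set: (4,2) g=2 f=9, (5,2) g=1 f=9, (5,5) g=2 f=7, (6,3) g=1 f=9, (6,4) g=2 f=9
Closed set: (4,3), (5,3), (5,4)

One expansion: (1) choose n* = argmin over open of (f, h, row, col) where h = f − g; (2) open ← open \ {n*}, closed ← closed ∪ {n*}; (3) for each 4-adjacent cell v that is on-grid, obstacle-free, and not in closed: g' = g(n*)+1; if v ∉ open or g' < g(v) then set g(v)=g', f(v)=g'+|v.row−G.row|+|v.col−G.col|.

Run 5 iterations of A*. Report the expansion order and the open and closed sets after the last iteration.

order=[(5,5) → (5,6) → (6,5) → (4,2) → (3,2)]; open=[(2,2) g=4 f=9, (3,1) g=4 f=11, (5,2) g=1 f=9, (5,7) g=4 f=11, (6,3) g=1 f=9, (6,4) g=2 f=9, (6,6) g=4 f=11]; closed=[(3,2), (4,2), (4,3), (5,3), (5,4), (5,5), (5,6), (6,5)]

step 1: expand (5,5) (f=7, h=5) → closed; open now [(4,2) g=2 f=9, (5,2) g=1 f=9, (5,6) g=3 f=9, (6,3) g=1 f=9, (6,4) g=2 f=9, (6,5) g=3 f=9]
step 2: expand (5,6) (f=9, h=6) → closed; open now [(4,2) g=2 f=9, (5,2) g=1 f=9, (5,7) g=4 f=11, (6,3) g=1 f=9, (6,4) g=2 f=9, (6,5) g=3 f=9, (6,6) g=4 f=11]
step 3: expand (6,5) (f=9, h=6) → closed; open now [(4,2) g=2 f=9, (5,2) g=1 f=9, (5,7) g=4 f=11, (6,3) g=1 f=9, (6,4) g=2 f=9, (6,6) g=4 f=11]
step 4: expand (4,2) (f=9, h=7) → closed; open now [(3,2) g=3 f=9, (5,2) g=1 f=9, (5,7) g=4 f=11, (6,3) g=1 f=9, (6,4) g=2 f=9, (6,6) g=4 f=11]
step 5: expand (3,2) (f=9, h=6) → closed; open now [(2,2) g=4 f=9, (3,1) g=4 f=11, (5,2) g=1 f=9, (5,7) g=4 f=11, (6,3) g=1 f=9, (6,4) g=2 f=9, (6,6) g=4 f=11]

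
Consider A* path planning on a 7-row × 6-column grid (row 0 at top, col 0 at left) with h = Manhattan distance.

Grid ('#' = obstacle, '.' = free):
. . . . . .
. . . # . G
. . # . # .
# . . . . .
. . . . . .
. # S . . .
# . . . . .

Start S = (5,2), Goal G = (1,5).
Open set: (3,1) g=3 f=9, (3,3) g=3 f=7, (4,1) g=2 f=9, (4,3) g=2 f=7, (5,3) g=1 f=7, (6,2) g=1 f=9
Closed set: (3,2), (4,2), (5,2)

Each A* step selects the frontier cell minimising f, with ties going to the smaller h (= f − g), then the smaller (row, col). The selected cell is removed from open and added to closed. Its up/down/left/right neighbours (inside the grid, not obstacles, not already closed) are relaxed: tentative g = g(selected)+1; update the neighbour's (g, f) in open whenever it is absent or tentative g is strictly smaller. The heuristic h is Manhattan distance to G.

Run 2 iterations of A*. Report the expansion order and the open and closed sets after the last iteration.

order=[(3,3) → (2,3)]; open=[(3,1) g=3 f=9, (3,4) g=4 f=7, (4,1) g=2 f=9, (4,3) g=2 f=7, (5,3) g=1 f=7, (6,2) g=1 f=9]; closed=[(2,3), (3,2), (3,3), (4,2), (5,2)]

step 1: expand (3,3) (f=7, h=4) → closed; open now [(2,3) g=4 f=7, (3,1) g=3 f=9, (3,4) g=4 f=7, (4,1) g=2 f=9, (4,3) g=2 f=7, (5,3) g=1 f=7, (6,2) g=1 f=9]
step 2: expand (2,3) (f=7, h=3) → closed; open now [(3,1) g=3 f=9, (3,4) g=4 f=7, (4,1) g=2 f=9, (4,3) g=2 f=7, (5,3) g=1 f=7, (6,2) g=1 f=9]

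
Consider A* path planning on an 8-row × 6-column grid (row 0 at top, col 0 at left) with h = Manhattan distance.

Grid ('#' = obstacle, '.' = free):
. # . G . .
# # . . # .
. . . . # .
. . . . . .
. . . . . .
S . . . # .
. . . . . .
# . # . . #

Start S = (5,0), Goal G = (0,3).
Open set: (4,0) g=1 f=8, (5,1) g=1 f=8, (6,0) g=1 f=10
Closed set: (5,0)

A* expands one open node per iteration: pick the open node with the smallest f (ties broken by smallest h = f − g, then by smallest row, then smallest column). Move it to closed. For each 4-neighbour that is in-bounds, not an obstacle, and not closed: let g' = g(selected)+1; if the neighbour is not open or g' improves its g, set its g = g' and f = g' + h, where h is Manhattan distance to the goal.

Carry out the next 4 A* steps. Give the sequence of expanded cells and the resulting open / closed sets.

order=[(4,0) → (3,0) → (2,0) → (2,1)]; open=[(2,2) g=5 f=8, (3,1) g=3 f=8, (4,1) g=2 f=8, (5,1) g=1 f=8, (6,0) g=1 f=10]; closed=[(2,0), (2,1), (3,0), (4,0), (5,0)]

step 1: expand (4,0) (f=8, h=7) → closed; open now [(3,0) g=2 f=8, (4,1) g=2 f=8, (5,1) g=1 f=8, (6,0) g=1 f=10]
step 2: expand (3,0) (f=8, h=6) → closed; open now [(2,0) g=3 f=8, (3,1) g=3 f=8, (4,1) g=2 f=8, (5,1) g=1 f=8, (6,0) g=1 f=10]
step 3: expand (2,0) (f=8, h=5) → closed; open now [(2,1) g=4 f=8, (3,1) g=3 f=8, (4,1) g=2 f=8, (5,1) g=1 f=8, (6,0) g=1 f=10]
step 4: expand (2,1) (f=8, h=4) → closed; open now [(2,2) g=5 f=8, (3,1) g=3 f=8, (4,1) g=2 f=8, (5,1) g=1 f=8, (6,0) g=1 f=10]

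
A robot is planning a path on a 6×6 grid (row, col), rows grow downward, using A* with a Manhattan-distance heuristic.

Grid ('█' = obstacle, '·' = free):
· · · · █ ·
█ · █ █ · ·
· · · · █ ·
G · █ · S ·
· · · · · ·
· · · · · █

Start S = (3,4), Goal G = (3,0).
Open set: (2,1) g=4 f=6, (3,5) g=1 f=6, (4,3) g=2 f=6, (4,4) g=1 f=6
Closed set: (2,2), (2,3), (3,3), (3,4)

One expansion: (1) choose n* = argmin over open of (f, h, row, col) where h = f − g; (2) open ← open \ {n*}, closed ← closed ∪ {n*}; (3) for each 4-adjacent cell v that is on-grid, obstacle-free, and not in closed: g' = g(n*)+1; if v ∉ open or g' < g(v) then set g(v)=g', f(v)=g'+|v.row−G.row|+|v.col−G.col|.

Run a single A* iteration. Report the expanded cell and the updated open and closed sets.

expanded=(2,1); open=[(1,1) g=5 f=8, (2,0) g=5 f=6, (3,1) g=5 f=6, (3,5) g=1 f=6, (4,3) g=2 f=6, (4,4) g=1 f=6]; closed=[(2,1), (2,2), (2,3), (3,3), (3,4)]

step 1: expand (2,1) (f=6, h=2) → closed; open now [(1,1) g=5 f=8, (2,0) g=5 f=6, (3,1) g=5 f=6, (3,5) g=1 f=6, (4,3) g=2 f=6, (4,4) g=1 f=6]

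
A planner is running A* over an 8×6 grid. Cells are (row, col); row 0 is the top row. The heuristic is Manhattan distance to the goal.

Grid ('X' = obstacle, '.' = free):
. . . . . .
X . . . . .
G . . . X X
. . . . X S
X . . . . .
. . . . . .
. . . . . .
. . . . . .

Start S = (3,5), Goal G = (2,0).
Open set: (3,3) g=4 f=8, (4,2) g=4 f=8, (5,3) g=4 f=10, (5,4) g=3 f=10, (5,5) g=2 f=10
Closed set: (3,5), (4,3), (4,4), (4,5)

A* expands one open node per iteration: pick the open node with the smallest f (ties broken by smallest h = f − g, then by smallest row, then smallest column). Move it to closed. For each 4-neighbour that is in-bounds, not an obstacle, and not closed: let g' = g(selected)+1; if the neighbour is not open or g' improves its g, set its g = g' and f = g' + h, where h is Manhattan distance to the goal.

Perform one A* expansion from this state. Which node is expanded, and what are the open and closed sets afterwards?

step 1: expand (3,3) (f=8, h=4) → closed; open now [(2,3) g=5 f=8, (3,2) g=5 f=8, (4,2) g=4 f=8, (5,3) g=4 f=10, (5,4) g=3 f=10, (5,5) g=2 f=10]

expanded=(3,3); open=[(2,3) g=5 f=8, (3,2) g=5 f=8, (4,2) g=4 f=8, (5,3) g=4 f=10, (5,4) g=3 f=10, (5,5) g=2 f=10]; closed=[(3,3), (3,5), (4,3), (4,4), (4,5)]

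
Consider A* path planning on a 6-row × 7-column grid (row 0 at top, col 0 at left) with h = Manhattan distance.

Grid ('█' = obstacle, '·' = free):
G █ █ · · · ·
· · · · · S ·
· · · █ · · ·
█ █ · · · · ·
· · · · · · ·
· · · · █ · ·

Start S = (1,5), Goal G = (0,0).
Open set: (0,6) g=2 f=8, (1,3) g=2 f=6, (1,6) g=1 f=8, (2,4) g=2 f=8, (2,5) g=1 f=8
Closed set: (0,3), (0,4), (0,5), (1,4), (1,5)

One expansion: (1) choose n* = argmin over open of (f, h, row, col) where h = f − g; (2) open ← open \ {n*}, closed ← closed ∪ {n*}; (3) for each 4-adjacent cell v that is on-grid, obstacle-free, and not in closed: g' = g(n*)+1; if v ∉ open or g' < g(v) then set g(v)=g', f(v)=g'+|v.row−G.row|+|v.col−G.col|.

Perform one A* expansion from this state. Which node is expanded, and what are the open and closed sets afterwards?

expanded=(1,3); open=[(0,6) g=2 f=8, (1,2) g=3 f=6, (1,6) g=1 f=8, (2,4) g=2 f=8, (2,5) g=1 f=8]; closed=[(0,3), (0,4), (0,5), (1,3), (1,4), (1,5)]

step 1: expand (1,3) (f=6, h=4) → closed; open now [(0,6) g=2 f=8, (1,2) g=3 f=6, (1,6) g=1 f=8, (2,4) g=2 f=8, (2,5) g=1 f=8]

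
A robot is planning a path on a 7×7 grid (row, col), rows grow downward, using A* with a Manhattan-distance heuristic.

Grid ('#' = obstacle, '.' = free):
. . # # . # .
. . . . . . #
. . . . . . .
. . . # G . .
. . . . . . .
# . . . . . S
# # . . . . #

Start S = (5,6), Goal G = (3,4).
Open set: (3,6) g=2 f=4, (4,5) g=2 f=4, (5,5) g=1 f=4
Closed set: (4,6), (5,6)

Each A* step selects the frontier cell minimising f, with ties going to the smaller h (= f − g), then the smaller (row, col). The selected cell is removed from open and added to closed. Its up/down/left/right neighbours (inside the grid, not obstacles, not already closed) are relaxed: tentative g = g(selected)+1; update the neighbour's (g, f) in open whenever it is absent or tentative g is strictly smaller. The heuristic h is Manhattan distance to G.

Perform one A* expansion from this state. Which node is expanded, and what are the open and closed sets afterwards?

step 1: expand (3,6) (f=4, h=2) → closed; open now [(2,6) g=3 f=6, (3,5) g=3 f=4, (4,5) g=2 f=4, (5,5) g=1 f=4]

expanded=(3,6); open=[(2,6) g=3 f=6, (3,5) g=3 f=4, (4,5) g=2 f=4, (5,5) g=1 f=4]; closed=[(3,6), (4,6), (5,6)]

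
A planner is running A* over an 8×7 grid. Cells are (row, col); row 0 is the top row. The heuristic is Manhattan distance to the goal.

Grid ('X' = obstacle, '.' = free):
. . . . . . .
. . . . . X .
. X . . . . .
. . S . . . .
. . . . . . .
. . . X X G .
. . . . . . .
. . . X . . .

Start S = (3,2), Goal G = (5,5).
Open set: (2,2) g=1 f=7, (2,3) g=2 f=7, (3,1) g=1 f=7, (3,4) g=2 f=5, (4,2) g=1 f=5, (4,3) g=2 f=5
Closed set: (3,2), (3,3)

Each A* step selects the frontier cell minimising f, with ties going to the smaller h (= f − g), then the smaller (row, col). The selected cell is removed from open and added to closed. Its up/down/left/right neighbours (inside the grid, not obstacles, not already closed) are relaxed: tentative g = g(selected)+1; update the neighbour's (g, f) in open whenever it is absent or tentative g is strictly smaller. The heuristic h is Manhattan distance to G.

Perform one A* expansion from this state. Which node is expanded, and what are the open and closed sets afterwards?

step 1: expand (3,4) (f=5, h=3) → closed; open now [(2,2) g=1 f=7, (2,3) g=2 f=7, (2,4) g=3 f=7, (3,1) g=1 f=7, (3,5) g=3 f=5, (4,2) g=1 f=5, (4,3) g=2 f=5, (4,4) g=3 f=5]

expanded=(3,4); open=[(2,2) g=1 f=7, (2,3) g=2 f=7, (2,4) g=3 f=7, (3,1) g=1 f=7, (3,5) g=3 f=5, (4,2) g=1 f=5, (4,3) g=2 f=5, (4,4) g=3 f=5]; closed=[(3,2), (3,3), (3,4)]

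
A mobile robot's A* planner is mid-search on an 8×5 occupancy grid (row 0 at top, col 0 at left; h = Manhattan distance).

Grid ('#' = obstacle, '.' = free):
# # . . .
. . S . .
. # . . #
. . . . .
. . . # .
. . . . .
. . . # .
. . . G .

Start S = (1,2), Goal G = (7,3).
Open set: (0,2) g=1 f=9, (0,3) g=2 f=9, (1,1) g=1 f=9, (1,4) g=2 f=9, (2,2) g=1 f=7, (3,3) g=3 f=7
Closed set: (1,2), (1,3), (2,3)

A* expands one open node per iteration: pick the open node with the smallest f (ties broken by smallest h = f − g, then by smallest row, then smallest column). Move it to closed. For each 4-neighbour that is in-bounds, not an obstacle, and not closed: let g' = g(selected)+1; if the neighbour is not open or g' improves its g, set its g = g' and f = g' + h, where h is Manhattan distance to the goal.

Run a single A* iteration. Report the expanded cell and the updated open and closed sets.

expanded=(3,3); open=[(0,2) g=1 f=9, (0,3) g=2 f=9, (1,1) g=1 f=9, (1,4) g=2 f=9, (2,2) g=1 f=7, (3,2) g=4 f=9, (3,4) g=4 f=9]; closed=[(1,2), (1,3), (2,3), (3,3)]

step 1: expand (3,3) (f=7, h=4) → closed; open now [(0,2) g=1 f=9, (0,3) g=2 f=9, (1,1) g=1 f=9, (1,4) g=2 f=9, (2,2) g=1 f=7, (3,2) g=4 f=9, (3,4) g=4 f=9]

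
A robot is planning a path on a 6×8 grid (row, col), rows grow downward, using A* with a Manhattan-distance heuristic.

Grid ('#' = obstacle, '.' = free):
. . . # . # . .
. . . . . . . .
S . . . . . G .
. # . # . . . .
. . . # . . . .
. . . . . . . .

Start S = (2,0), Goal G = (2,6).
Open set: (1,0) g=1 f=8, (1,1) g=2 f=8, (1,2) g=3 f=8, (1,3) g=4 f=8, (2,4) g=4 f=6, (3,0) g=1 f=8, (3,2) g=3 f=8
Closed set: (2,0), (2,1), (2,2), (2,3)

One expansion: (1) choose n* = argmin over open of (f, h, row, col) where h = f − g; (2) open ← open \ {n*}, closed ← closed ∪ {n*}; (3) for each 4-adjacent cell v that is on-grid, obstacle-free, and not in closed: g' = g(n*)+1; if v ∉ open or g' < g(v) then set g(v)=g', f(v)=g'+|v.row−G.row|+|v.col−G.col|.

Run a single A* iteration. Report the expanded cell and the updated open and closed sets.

expanded=(2,4); open=[(1,0) g=1 f=8, (1,1) g=2 f=8, (1,2) g=3 f=8, (1,3) g=4 f=8, (1,4) g=5 f=8, (2,5) g=5 f=6, (3,0) g=1 f=8, (3,2) g=3 f=8, (3,4) g=5 f=8]; closed=[(2,0), (2,1), (2,2), (2,3), (2,4)]

step 1: expand (2,4) (f=6, h=2) → closed; open now [(1,0) g=1 f=8, (1,1) g=2 f=8, (1,2) g=3 f=8, (1,3) g=4 f=8, (1,4) g=5 f=8, (2,5) g=5 f=6, (3,0) g=1 f=8, (3,2) g=3 f=8, (3,4) g=5 f=8]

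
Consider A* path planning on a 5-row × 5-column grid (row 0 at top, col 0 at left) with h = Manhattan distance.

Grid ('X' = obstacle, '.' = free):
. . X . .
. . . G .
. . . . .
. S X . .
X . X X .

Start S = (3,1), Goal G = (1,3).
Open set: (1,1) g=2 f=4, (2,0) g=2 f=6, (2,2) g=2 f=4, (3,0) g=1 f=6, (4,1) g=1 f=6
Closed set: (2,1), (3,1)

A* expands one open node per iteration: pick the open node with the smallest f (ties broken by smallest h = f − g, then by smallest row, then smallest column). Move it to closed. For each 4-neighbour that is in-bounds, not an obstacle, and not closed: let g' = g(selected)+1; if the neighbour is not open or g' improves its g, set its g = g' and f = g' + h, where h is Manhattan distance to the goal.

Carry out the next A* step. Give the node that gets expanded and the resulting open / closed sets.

step 1: expand (1,1) (f=4, h=2) → closed; open now [(0,1) g=3 f=6, (1,0) g=3 f=6, (1,2) g=3 f=4, (2,0) g=2 f=6, (2,2) g=2 f=4, (3,0) g=1 f=6, (4,1) g=1 f=6]

expanded=(1,1); open=[(0,1) g=3 f=6, (1,0) g=3 f=6, (1,2) g=3 f=4, (2,0) g=2 f=6, (2,2) g=2 f=4, (3,0) g=1 f=6, (4,1) g=1 f=6]; closed=[(1,1), (2,1), (3,1)]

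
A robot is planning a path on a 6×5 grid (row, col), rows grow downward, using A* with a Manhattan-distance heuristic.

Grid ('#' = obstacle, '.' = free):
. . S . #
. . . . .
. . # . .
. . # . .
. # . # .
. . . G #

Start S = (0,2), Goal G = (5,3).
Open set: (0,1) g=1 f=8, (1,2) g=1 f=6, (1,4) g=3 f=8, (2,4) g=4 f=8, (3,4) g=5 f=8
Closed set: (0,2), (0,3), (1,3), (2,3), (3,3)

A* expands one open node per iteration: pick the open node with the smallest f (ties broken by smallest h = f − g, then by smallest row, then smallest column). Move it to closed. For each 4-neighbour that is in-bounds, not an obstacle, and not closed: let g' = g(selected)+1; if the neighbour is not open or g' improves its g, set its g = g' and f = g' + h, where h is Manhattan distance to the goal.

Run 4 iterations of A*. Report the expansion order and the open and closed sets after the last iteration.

step 1: expand (1,2) (f=6, h=5) → closed; open now [(0,1) g=1 f=8, (1,1) g=2 f=8, (1,4) g=3 f=8, (2,4) g=4 f=8, (3,4) g=5 f=8]
step 2: expand (3,4) (f=8, h=3) → closed; open now [(0,1) g=1 f=8, (1,1) g=2 f=8, (1,4) g=3 f=8, (2,4) g=4 f=8, (4,4) g=6 f=8]
step 3: expand (4,4) (f=8, h=2) → closed; open now [(0,1) g=1 f=8, (1,1) g=2 f=8, (1,4) g=3 f=8, (2,4) g=4 f=8]
step 4: expand (2,4) (f=8, h=4) → closed; open now [(0,1) g=1 f=8, (1,1) g=2 f=8, (1,4) g=3 f=8]

order=[(1,2) → (3,4) → (4,4) → (2,4)]; open=[(0,1) g=1 f=8, (1,1) g=2 f=8, (1,4) g=3 f=8]; closed=[(0,2), (0,3), (1,2), (1,3), (2,3), (2,4), (3,3), (3,4), (4,4)]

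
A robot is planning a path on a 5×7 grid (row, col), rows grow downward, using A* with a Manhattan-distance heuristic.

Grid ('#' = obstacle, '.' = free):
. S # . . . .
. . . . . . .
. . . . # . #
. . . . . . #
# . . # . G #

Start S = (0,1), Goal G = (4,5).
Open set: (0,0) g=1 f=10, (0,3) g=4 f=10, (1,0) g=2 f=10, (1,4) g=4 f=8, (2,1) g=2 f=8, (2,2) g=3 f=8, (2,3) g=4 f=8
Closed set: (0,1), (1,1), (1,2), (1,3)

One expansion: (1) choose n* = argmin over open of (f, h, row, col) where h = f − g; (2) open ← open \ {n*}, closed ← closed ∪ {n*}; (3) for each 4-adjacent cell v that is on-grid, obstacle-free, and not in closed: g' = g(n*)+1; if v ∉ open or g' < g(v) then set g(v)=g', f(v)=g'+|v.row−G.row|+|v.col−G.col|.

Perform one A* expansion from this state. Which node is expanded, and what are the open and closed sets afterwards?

step 1: expand (1,4) (f=8, h=4) → closed; open now [(0,0) g=1 f=10, (0,3) g=4 f=10, (0,4) g=5 f=10, (1,0) g=2 f=10, (1,5) g=5 f=8, (2,1) g=2 f=8, (2,2) g=3 f=8, (2,3) g=4 f=8]

expanded=(1,4); open=[(0,0) g=1 f=10, (0,3) g=4 f=10, (0,4) g=5 f=10, (1,0) g=2 f=10, (1,5) g=5 f=8, (2,1) g=2 f=8, (2,2) g=3 f=8, (2,3) g=4 f=8]; closed=[(0,1), (1,1), (1,2), (1,3), (1,4)]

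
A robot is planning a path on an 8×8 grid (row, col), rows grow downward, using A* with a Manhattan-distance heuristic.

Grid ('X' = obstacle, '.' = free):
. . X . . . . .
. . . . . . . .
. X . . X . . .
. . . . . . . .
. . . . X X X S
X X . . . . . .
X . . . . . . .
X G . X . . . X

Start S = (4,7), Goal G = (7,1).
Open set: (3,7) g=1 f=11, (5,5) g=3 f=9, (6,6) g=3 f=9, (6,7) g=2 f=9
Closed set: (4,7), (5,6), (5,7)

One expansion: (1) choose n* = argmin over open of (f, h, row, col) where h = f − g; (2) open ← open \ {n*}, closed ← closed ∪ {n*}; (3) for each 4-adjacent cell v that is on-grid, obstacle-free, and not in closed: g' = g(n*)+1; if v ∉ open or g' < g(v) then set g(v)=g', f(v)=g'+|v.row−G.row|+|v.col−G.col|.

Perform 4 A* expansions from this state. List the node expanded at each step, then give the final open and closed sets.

order=[(5,5) → (5,4) → (5,3) → (5,2)]; open=[(3,7) g=1 f=11, (4,2) g=7 f=11, (4,3) g=6 f=11, (6,2) g=7 f=9, (6,3) g=6 f=9, (6,4) g=5 f=9, (6,5) g=4 f=9, (6,6) g=3 f=9, (6,7) g=2 f=9]; closed=[(4,7), (5,2), (5,3), (5,4), (5,5), (5,6), (5,7)]

step 1: expand (5,5) (f=9, h=6) → closed; open now [(3,7) g=1 f=11, (5,4) g=4 f=9, (6,5) g=4 f=9, (6,6) g=3 f=9, (6,7) g=2 f=9]
step 2: expand (5,4) (f=9, h=5) → closed; open now [(3,7) g=1 f=11, (5,3) g=5 f=9, (6,4) g=5 f=9, (6,5) g=4 f=9, (6,6) g=3 f=9, (6,7) g=2 f=9]
step 3: expand (5,3) (f=9, h=4) → closed; open now [(3,7) g=1 f=11, (4,3) g=6 f=11, (5,2) g=6 f=9, (6,3) g=6 f=9, (6,4) g=5 f=9, (6,5) g=4 f=9, (6,6) g=3 f=9, (6,7) g=2 f=9]
step 4: expand (5,2) (f=9, h=3) → closed; open now [(3,7) g=1 f=11, (4,2) g=7 f=11, (4,3) g=6 f=11, (6,2) g=7 f=9, (6,3) g=6 f=9, (6,4) g=5 f=9, (6,5) g=4 f=9, (6,6) g=3 f=9, (6,7) g=2 f=9]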